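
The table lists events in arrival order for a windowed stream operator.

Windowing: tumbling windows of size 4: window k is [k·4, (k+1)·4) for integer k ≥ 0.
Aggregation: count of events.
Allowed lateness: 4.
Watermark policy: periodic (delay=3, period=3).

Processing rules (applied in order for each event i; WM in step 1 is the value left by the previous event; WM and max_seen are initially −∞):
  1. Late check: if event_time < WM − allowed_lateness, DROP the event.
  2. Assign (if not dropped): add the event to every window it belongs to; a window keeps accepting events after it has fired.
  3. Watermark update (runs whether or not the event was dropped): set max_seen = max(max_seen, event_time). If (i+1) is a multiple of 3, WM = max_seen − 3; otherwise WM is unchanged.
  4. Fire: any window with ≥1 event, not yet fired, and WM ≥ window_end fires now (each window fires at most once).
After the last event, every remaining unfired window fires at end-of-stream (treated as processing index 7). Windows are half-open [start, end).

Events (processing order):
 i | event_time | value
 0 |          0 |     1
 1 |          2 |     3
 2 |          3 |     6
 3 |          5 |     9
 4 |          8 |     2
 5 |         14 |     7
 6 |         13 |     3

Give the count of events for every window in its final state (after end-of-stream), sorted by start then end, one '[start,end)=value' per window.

i=0 t=0 v=1: → [0,4); WM=−∞
i=1 t=2 v=3: → [0,4); WM=−∞
i=2 t=3 v=6: → [0,4); WM=0
i=3 t=5 v=9: → [4,8); WM=0
i=4 t=8 v=2: → [8,12); WM=0
i=5 t=14 v=7: → [12,16); WM=11; [0,4) fires=3 [4,8) fires=1
i=6 t=13 v=3: → [12,16); WM=11

[0,4)=3 [4,8)=1 [8,12)=1 [12,16)=2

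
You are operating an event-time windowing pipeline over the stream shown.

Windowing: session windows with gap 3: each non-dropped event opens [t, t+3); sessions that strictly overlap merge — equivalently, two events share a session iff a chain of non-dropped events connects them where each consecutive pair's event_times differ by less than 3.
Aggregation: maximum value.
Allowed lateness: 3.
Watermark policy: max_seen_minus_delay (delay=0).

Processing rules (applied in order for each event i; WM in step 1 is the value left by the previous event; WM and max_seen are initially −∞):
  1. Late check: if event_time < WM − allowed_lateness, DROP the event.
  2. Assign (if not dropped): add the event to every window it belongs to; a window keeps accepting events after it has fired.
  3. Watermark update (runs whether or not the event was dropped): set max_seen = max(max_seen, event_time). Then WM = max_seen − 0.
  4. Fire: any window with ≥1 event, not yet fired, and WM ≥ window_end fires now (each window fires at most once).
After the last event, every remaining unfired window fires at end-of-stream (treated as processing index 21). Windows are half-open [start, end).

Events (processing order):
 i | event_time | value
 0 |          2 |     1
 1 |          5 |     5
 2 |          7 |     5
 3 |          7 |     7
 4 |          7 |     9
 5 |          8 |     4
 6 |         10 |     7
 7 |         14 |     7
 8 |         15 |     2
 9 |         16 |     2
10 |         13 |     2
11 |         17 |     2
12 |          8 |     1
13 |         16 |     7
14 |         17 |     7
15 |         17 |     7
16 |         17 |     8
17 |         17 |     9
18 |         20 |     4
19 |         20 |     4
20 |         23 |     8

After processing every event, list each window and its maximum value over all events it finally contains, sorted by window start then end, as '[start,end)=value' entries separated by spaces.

[2,5)=1 [5,13)=9 [13,20)=9 [20,23)=4 [23,26)=8

i=0 t=2 v=1: → [2,5); WM=2
i=1 t=5 v=5: → [5,8); WM=5
i=2 t=7 v=5: → [5,10); WM=7
i=3 t=7 v=7: → [5,10); WM=7
i=4 t=7 v=9: → [5,10); WM=7
i=5 t=8 v=4: → [5,11); WM=8
i=6 t=10 v=7: → [5,13); WM=10
i=7 t=14 v=7: → [14,17); WM=14
i=8 t=15 v=2: → [14,18); WM=15
i=9 t=16 v=2: → [14,19); WM=16
i=10 t=13 v=2: → [13,19); WM=16
i=11 t=17 v=2: → [13,20); WM=17
i=12 t=8 v=1: DROP (t<17-3); WM=17
i=13 t=16 v=7: → [13,20); WM=17
i=14 t=17 v=7: → [13,20); WM=17
i=15 t=17 v=7: → [13,20); WM=17
i=16 t=17 v=8: → [13,20); WM=17
i=17 t=17 v=9: → [13,20); WM=17
i=18 t=20 v=4: → [20,23); WM=20
i=19 t=20 v=4: → [20,23); WM=20
i=20 t=23 v=8: → [23,26); WM=23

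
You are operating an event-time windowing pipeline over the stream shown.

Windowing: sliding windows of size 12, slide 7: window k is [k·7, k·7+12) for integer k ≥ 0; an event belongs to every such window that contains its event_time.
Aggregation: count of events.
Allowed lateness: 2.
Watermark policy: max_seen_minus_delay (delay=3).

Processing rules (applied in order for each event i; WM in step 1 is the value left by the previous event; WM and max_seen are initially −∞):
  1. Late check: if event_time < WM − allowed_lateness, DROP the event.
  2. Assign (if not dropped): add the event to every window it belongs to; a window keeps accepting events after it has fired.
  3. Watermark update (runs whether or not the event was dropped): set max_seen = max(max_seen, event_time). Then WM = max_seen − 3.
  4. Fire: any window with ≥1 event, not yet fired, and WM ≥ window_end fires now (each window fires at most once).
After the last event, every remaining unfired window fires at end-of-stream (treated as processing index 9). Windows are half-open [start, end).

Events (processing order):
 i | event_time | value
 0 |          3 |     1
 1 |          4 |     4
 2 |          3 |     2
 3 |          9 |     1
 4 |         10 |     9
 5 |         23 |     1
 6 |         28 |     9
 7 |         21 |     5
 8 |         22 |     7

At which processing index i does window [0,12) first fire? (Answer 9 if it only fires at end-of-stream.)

i=0 t=3 v=1: → [0,12); WM=0
i=1 t=4 v=4: → [0,12); WM=1
i=2 t=3 v=2: → [0,12); WM=1
i=3 t=9 v=1: → [7,19),[0,12); WM=6
i=4 t=10 v=9: → [7,19),[0,12); WM=7
i=5 t=23 v=1: → [21,33),[14,26); WM=20; [0,12) fires=5 [7,19) fires=2
i=6 t=28 v=9: → [28,40),[21,33); WM=25
i=7 t=21 v=5: DROP (t<25-2); WM=25
i=8 t=22 v=7: DROP (t<25-2); WM=25

5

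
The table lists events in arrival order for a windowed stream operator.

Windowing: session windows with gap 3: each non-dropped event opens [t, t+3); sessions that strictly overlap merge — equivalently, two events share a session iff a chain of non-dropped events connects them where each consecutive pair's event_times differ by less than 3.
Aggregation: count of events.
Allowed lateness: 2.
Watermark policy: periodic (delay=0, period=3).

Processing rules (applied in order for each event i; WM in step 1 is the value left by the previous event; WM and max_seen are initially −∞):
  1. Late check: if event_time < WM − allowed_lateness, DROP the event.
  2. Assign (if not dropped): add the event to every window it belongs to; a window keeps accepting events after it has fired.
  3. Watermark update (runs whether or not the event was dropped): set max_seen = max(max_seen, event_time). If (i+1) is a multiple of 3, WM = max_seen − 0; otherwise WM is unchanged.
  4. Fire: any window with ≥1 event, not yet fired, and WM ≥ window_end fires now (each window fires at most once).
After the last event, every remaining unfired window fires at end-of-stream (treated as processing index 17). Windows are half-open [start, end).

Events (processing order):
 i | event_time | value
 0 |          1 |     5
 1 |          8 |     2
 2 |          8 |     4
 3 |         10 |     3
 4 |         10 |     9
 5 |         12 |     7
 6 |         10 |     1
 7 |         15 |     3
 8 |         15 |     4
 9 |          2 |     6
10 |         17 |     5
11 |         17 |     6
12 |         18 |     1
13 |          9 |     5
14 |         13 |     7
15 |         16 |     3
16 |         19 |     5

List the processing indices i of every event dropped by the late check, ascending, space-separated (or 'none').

9 13 14

i=0 t=1 v=5: → [1,4); WM=−∞
i=1 t=8 v=2: → [8,11); WM=−∞
i=2 t=8 v=4: → [8,11); WM=8
i=3 t=10 v=3: → [8,13); WM=8
i=4 t=10 v=9: → [8,13); WM=8
i=5 t=12 v=7: → [8,15); WM=12
i=6 t=10 v=1: → [8,15); WM=12
i=7 t=15 v=3: → [15,18); WM=12
i=8 t=15 v=4: → [15,18); WM=15
i=9 t=2 v=6: DROP (t<15-2); WM=15
i=10 t=17 v=5: → [15,20); WM=15
i=11 t=17 v=6: → [15,20); WM=17
i=12 t=18 v=1: → [15,21); WM=17
i=13 t=9 v=5: DROP (t<17-2); WM=17
i=14 t=13 v=7: DROP (t<17-2); WM=18
i=15 t=16 v=3: → [15,21); WM=18
i=16 t=19 v=5: → [15,22); WM=18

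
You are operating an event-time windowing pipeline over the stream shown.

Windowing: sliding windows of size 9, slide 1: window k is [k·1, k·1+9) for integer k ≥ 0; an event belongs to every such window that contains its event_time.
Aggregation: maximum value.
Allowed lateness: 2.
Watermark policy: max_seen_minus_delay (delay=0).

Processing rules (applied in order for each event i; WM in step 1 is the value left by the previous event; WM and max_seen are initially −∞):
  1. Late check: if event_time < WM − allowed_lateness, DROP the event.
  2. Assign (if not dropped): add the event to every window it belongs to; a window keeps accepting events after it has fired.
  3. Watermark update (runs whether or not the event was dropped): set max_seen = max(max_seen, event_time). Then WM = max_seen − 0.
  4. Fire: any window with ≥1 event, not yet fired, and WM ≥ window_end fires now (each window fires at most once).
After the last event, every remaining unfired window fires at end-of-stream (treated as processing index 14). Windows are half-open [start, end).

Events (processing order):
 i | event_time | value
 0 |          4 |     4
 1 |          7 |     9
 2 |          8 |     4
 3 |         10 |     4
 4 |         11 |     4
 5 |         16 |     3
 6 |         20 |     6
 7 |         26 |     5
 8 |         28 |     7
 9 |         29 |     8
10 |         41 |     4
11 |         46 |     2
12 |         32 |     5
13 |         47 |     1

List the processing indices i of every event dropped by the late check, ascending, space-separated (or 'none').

12

i=0 t=4 v=4: → [4,13),[3,12),[2,11),[1,10),[0,9); WM=4
i=1 t=7 v=9: → [7,16),[6,15),[5,14),[4,13),[3,12),[2,11),[1,10),[0,9); WM=7
i=2 t=8 v=4: → [8,17),[7,16),[6,15),[5,14),[4,13),[3,12),[2,11),[1,10),[0,9); WM=8
i=3 t=10 v=4: → [10,19),[9,18),[8,17),[7,16),[6,15),[5,14),[4,13),[3,12),[2,11); WM=10; [0,9) fires=9 [1,10) fires=9
i=4 t=11 v=4: → [11,20),[10,19),[9,18),[8,17),[7,16),[6,15),[5,14),[4,13),[3,12); WM=11; [2,11) fires=9
i=5 t=16 v=3: → [16,25),[15,24),[14,23),[13,22),[12,21),[11,20),[10,19),[9,18),[8,17); WM=16; [3,12) fires=9 [4,13) fires=9 [5,14) fires=9 [6,15) fires=9 [7,16) fires=9
i=6 t=20 v=6: → [20,29),[19,28),[18,27),[17,26),[16,25),[15,24),[14,23),[13,22),[12,21); WM=20; [8,17) fires=4 [9,18) fires=4 [10,19) fires=4 [11,20) fires=4
i=7 t=26 v=5: → [26,35),[25,34),[24,33),[23,32),[22,31),[21,30),[20,29),[19,28),[18,27); WM=26; [12,21) fires=6 [13,22) fires=6 [14,23) fires=6 [15,24) fires=6 [16,25) fires=6 [17,26) fires=6
i=8 t=28 v=7: → [28,37),[27,36),[26,35),[25,34),[24,33),[23,32),[22,31),[21,30),[20,29); WM=28; [18,27) fires=6 [19,28) fires=6
i=9 t=29 v=8: → [29,38),[28,37),[27,36),[26,35),[25,34),[24,33),[23,32),[22,31),[21,30); WM=29; [20,29) fires=7
i=10 t=41 v=4: → [41,50),[40,49),[39,48),[38,47),[37,46),[36,45),[35,44),[34,43),[33,42); WM=41; [21,30) fires=8 [22,31) fires=8 [23,32) fires=8 [24,33) fires=8 [25,34) fires=8 [26,35) fires=8 [27,36) fires=8 [28,37) fires=8 [29,38) fires=8
i=11 t=46 v=2: → [46,55),[45,54),[44,53),[43,52),[42,51),[41,50),[40,49),[39,48),[38,47); WM=46; [33,42) fires=4 [34,43) fires=4 [35,44) fires=4 [36,45) fires=4 [37,46) fires=4
i=12 t=32 v=5: DROP (t<46-2); WM=46
i=13 t=47 v=1: → [47,56),[46,55),[45,54),[44,53),[43,52),[42,51),[41,50),[40,49),[39,48); WM=47; [38,47) fires=4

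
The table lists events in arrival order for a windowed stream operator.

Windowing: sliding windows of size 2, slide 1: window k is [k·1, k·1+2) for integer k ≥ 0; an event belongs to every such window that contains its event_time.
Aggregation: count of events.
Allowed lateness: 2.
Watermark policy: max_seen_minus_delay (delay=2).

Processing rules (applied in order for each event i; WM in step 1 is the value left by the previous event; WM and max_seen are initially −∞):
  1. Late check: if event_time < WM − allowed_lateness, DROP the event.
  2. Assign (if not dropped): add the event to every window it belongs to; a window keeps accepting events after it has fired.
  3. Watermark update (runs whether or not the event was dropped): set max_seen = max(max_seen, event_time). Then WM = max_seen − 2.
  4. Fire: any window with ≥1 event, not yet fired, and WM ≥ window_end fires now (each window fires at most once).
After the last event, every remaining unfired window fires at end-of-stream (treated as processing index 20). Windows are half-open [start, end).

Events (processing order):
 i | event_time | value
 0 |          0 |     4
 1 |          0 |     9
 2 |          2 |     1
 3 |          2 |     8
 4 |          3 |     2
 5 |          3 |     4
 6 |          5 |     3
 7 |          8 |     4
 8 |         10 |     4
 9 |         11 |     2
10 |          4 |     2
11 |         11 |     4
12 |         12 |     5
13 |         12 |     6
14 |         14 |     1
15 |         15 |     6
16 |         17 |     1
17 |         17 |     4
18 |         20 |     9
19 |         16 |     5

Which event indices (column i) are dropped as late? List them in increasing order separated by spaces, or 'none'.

i=0 t=0 v=4: → [0,2); WM=-2
i=1 t=0 v=9: → [0,2); WM=-2
i=2 t=2 v=1: → [2,4),[1,3); WM=0
i=3 t=2 v=8: → [2,4),[1,3); WM=0
i=4 t=3 v=2: → [3,5),[2,4); WM=1
i=5 t=3 v=4: → [3,5),[2,4); WM=1
i=6 t=5 v=3: → [5,7),[4,6); WM=3; [0,2) fires=2 [1,3) fires=2
i=7 t=8 v=4: → [8,10),[7,9); WM=6; [2,4) fires=4 [3,5) fires=2 [4,6) fires=1
i=8 t=10 v=4: → [10,12),[9,11); WM=8; [5,7) fires=1
i=9 t=11 v=2: → [11,13),[10,12); WM=9; [7,9) fires=1
i=10 t=4 v=2: DROP (t<9-2); WM=9
i=11 t=11 v=4: → [11,13),[10,12); WM=9
i=12 t=12 v=5: → [12,14),[11,13); WM=10; [8,10) fires=1
i=13 t=12 v=6: → [12,14),[11,13); WM=10
i=14 t=14 v=1: → [14,16),[13,15); WM=12; [9,11) fires=1 [10,12) fires=3
i=15 t=15 v=6: → [15,17),[14,16); WM=13; [11,13) fires=4
i=16 t=17 v=1: → [17,19),[16,18); WM=15; [12,14) fires=2 [13,15) fires=1
i=17 t=17 v=4: → [17,19),[16,18); WM=15
i=18 t=20 v=9: → [20,22),[19,21); WM=18; [14,16) fires=2 [15,17) fires=1 [16,18) fires=2
i=19 t=16 v=5: → [16,18),[15,17); WM=18

10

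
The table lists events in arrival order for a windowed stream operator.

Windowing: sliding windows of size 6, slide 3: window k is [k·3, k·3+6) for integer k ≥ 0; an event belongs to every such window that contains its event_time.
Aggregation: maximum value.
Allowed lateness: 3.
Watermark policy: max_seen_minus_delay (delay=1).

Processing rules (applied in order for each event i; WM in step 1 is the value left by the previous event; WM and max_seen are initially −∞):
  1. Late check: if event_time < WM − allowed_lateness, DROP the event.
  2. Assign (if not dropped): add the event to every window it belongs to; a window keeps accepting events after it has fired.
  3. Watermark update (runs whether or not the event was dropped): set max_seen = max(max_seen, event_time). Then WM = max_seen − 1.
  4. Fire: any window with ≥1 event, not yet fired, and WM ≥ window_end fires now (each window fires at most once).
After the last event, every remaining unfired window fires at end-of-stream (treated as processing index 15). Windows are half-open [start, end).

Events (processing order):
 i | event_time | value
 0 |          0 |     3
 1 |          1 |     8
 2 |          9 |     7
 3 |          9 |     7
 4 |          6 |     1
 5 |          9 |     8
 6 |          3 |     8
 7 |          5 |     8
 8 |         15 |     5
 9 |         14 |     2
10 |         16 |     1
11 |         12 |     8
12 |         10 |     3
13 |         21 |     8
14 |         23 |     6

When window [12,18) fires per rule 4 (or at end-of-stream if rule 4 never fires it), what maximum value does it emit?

i=0 t=0 v=3: → [0,6); WM=-1
i=1 t=1 v=8: → [0,6); WM=0
i=2 t=9 v=7: → [9,15),[6,12); WM=8; [0,6) fires=8
i=3 t=9 v=7: → [9,15),[6,12); WM=8
i=4 t=6 v=1: → [6,12),[3,9); WM=8
i=5 t=9 v=8: → [9,15),[6,12); WM=8
i=6 t=3 v=8: DROP (t<8-3); WM=8
i=7 t=5 v=8: → [3,9),[0,6); WM=8
i=8 t=15 v=5: → [15,21),[12,18); WM=14; [3,9) fires=8 [6,12) fires=8
i=9 t=14 v=2: → [12,18),[9,15); WM=14
i=10 t=16 v=1: → [15,21),[12,18); WM=15; [9,15) fires=8
i=11 t=12 v=8: → [12,18),[9,15); WM=15
i=12 t=10 v=3: DROP (t<15-3); WM=15
i=13 t=21 v=8: → [21,27),[18,24); WM=20; [12,18) fires=8
i=14 t=23 v=6: → [21,27),[18,24); WM=22; [15,21) fires=5

8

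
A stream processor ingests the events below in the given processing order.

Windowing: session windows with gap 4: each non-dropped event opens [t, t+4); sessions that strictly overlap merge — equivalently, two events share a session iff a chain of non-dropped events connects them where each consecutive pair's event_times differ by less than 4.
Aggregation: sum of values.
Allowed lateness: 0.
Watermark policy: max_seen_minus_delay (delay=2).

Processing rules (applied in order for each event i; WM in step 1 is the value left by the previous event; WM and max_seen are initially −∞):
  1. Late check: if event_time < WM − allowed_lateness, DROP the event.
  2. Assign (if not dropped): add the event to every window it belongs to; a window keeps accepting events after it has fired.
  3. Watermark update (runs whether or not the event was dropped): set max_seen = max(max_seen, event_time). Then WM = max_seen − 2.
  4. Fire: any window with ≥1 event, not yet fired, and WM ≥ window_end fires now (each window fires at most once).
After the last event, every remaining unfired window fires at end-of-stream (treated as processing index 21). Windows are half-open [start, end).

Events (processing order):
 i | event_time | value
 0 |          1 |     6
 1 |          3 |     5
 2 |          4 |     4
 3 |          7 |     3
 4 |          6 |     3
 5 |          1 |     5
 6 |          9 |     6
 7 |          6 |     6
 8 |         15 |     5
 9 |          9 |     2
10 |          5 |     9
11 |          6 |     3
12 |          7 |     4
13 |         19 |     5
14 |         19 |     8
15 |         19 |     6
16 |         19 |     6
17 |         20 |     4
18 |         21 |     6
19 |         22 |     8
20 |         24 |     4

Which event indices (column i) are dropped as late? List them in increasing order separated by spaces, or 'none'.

5 7 9 10 11 12

i=0 t=1 v=6: → [1,5); WM=-1
i=1 t=3 v=5: → [1,7); WM=1
i=2 t=4 v=4: → [1,8); WM=2
i=3 t=7 v=3: → [1,11); WM=5
i=4 t=6 v=3: → [1,11); WM=5
i=5 t=1 v=5: DROP (t<5-0); WM=5
i=6 t=9 v=6: → [1,13); WM=7
i=7 t=6 v=6: DROP (t<7-0); WM=7
i=8 t=15 v=5: → [15,19); WM=13
i=9 t=9 v=2: DROP (t<13-0); WM=13
i=10 t=5 v=9: DROP (t<13-0); WM=13
i=11 t=6 v=3: DROP (t<13-0); WM=13
i=12 t=7 v=4: DROP (t<13-0); WM=13
i=13 t=19 v=5: → [19,23); WM=17
i=14 t=19 v=8: → [19,23); WM=17
i=15 t=19 v=6: → [19,23); WM=17
i=16 t=19 v=6: → [19,23); WM=17
i=17 t=20 v=4: → [19,24); WM=18
i=18 t=21 v=6: → [19,25); WM=19
i=19 t=22 v=8: → [19,26); WM=20
i=20 t=24 v=4: → [19,28); WM=22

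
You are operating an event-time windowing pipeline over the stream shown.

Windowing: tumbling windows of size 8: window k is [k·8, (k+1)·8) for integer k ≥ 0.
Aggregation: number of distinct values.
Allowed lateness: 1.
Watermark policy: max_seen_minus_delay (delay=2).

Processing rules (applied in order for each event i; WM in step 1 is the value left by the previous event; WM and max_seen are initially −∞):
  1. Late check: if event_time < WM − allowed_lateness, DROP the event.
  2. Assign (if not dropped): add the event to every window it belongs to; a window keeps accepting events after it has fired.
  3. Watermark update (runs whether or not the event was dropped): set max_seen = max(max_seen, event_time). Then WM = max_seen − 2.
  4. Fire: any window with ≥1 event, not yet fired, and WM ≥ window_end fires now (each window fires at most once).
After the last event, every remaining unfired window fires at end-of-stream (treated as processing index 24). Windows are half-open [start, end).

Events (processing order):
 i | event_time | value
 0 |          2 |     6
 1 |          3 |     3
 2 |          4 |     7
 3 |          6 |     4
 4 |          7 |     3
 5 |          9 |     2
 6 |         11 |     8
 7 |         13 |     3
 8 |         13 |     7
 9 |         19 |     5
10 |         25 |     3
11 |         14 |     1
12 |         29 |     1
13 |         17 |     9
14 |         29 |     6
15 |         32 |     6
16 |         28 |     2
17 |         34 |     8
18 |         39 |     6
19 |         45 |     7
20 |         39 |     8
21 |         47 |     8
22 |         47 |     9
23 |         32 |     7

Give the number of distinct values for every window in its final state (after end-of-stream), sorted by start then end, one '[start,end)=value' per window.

i=0 t=2 v=6: → [0,8); WM=0
i=1 t=3 v=3: → [0,8); WM=1
i=2 t=4 v=7: → [0,8); WM=2
i=3 t=6 v=4: → [0,8); WM=4
i=4 t=7 v=3: → [0,8); WM=5
i=5 t=9 v=2: → [8,16); WM=7
i=6 t=11 v=8: → [8,16); WM=9; [0,8) fires=4
i=7 t=13 v=3: → [8,16); WM=11
i=8 t=13 v=7: → [8,16); WM=11
i=9 t=19 v=5: → [16,24); WM=17; [8,16) fires=4
i=10 t=25 v=3: → [24,32); WM=23
i=11 t=14 v=1: DROP (t<23-1); WM=23
i=12 t=29 v=1: → [24,32); WM=27; [16,24) fires=1
i=13 t=17 v=9: DROP (t<27-1); WM=27
i=14 t=29 v=6: → [24,32); WM=27
i=15 t=32 v=6: → [32,40); WM=30
i=16 t=28 v=2: DROP (t<30-1); WM=30
i=17 t=34 v=8: → [32,40); WM=32; [24,32) fires=3
i=18 t=39 v=6: → [32,40); WM=37
i=19 t=45 v=7: → [40,48); WM=43; [32,40) fires=2
i=20 t=39 v=8: DROP (t<43-1); WM=43
i=21 t=47 v=8: → [40,48); WM=45
i=22 t=47 v=9: → [40,48); WM=45
i=23 t=32 v=7: DROP (t<45-1); WM=45

[0,8)=4 [8,16)=4 [16,24)=1 [24,32)=3 [32,40)=2 [40,48)=3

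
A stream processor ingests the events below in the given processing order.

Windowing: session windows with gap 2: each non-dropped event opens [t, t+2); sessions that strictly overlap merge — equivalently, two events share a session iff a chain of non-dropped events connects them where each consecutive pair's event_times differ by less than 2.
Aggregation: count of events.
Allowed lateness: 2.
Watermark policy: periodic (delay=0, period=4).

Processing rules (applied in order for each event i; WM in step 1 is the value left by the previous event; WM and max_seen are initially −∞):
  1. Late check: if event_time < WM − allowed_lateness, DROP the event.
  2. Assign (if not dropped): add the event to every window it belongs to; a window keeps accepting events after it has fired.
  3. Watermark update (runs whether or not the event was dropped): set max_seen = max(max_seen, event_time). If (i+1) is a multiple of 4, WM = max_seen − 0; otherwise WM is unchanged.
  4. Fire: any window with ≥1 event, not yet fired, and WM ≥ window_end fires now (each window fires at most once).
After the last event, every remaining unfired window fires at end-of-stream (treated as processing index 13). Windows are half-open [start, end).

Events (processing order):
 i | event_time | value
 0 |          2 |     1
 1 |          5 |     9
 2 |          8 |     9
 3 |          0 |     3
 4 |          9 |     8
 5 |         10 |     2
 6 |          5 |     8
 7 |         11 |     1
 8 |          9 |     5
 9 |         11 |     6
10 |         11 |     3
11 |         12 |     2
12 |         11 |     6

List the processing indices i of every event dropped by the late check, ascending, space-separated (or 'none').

i=0 t=2 v=1: → [2,4); WM=−∞
i=1 t=5 v=9: → [5,7); WM=−∞
i=2 t=8 v=9: → [8,10); WM=−∞
i=3 t=0 v=3: → [0,2); WM=8
i=4 t=9 v=8: → [8,11); WM=8
i=5 t=10 v=2: → [8,12); WM=8
i=6 t=5 v=8: DROP (t<8-2); WM=8
i=7 t=11 v=1: → [8,13); WM=11
i=8 t=9 v=5: → [8,13); WM=11
i=9 t=11 v=6: → [8,13); WM=11
i=10 t=11 v=3: → [8,13); WM=11
i=11 t=12 v=2: → [8,14); WM=12
i=12 t=11 v=6: → [8,14); WM=12

6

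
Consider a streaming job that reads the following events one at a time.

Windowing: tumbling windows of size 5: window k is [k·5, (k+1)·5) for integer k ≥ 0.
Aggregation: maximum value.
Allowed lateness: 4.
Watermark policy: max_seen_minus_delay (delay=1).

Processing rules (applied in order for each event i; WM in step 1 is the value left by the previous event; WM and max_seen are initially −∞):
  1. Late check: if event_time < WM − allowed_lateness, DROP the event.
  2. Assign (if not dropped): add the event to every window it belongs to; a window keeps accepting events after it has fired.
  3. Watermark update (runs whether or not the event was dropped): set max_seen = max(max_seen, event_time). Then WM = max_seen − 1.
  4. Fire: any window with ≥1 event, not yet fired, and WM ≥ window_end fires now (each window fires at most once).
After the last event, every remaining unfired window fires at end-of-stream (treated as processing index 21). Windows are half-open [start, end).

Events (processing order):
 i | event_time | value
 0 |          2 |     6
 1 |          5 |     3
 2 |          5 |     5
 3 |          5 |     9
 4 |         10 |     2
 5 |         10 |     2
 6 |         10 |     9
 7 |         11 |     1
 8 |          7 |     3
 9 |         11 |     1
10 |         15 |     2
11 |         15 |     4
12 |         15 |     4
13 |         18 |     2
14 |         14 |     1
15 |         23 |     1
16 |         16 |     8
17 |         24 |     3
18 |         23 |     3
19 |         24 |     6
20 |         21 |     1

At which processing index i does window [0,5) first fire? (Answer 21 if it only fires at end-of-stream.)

4

i=0 t=2 v=6: → [0,5); WM=1
i=1 t=5 v=3: → [5,10); WM=4
i=2 t=5 v=5: → [5,10); WM=4
i=3 t=5 v=9: → [5,10); WM=4
i=4 t=10 v=2: → [10,15); WM=9; [0,5) fires=6
i=5 t=10 v=2: → [10,15); WM=9
i=6 t=10 v=9: → [10,15); WM=9
i=7 t=11 v=1: → [10,15); WM=10; [5,10) fires=9
i=8 t=7 v=3: → [5,10); WM=10
i=9 t=11 v=1: → [10,15); WM=10
i=10 t=15 v=2: → [15,20); WM=14
i=11 t=15 v=4: → [15,20); WM=14
i=12 t=15 v=4: → [15,20); WM=14
i=13 t=18 v=2: → [15,20); WM=17; [10,15) fires=9
i=14 t=14 v=1: → [10,15); WM=17
i=15 t=23 v=1: → [20,25); WM=22; [15,20) fires=4
i=16 t=16 v=8: DROP (t<22-4); WM=22
i=17 t=24 v=3: → [20,25); WM=23
i=18 t=23 v=3: → [20,25); WM=23
i=19 t=24 v=6: → [20,25); WM=23
i=20 t=21 v=1: → [20,25); WM=23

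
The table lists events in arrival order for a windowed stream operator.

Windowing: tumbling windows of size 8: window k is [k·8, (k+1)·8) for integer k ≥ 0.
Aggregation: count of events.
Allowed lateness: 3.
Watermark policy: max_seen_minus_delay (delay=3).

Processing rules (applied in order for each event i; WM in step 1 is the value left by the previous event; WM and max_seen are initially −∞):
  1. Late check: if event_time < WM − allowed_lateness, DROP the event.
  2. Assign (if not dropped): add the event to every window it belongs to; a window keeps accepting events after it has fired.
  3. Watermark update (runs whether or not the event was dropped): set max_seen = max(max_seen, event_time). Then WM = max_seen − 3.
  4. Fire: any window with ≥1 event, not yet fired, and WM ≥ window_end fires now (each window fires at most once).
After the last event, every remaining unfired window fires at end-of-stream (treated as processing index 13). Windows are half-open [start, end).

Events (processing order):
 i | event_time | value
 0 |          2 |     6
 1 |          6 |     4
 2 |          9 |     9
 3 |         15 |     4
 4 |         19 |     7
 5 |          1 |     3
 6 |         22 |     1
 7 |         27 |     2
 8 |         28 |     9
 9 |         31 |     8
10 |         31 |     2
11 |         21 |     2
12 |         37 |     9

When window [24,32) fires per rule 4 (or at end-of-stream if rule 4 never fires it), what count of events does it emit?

i=0 t=2 v=6: → [0,8); WM=-1
i=1 t=6 v=4: → [0,8); WM=3
i=2 t=9 v=9: → [8,16); WM=6
i=3 t=15 v=4: → [8,16); WM=12; [0,8) fires=2
i=4 t=19 v=7: → [16,24); WM=16; [8,16) fires=2
i=5 t=1 v=3: DROP (t<16-3); WM=16
i=6 t=22 v=1: → [16,24); WM=19
i=7 t=27 v=2: → [24,32); WM=24; [16,24) fires=2
i=8 t=28 v=9: → [24,32); WM=25
i=9 t=31 v=8: → [24,32); WM=28
i=10 t=31 v=2: → [24,32); WM=28
i=11 t=21 v=2: DROP (t<28-3); WM=28
i=12 t=37 v=9: → [32,40); WM=34; [24,32) fires=4

4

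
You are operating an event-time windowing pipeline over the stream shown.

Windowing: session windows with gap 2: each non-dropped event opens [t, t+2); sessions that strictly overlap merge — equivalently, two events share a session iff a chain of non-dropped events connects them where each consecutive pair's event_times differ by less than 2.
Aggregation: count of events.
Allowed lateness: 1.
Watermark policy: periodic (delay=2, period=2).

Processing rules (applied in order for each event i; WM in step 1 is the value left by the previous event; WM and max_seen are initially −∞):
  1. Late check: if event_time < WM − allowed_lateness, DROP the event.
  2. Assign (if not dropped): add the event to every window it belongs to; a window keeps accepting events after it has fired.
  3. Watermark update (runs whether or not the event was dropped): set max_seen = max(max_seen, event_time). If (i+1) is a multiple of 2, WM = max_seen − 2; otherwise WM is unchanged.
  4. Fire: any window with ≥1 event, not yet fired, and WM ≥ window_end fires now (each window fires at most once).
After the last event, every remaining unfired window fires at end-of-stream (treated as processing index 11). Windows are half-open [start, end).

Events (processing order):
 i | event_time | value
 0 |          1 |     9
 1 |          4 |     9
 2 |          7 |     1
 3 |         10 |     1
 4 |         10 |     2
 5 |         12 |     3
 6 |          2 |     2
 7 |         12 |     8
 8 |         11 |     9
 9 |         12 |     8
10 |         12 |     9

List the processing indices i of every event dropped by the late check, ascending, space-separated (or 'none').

6

i=0 t=1 v=9: → [1,3); WM=−∞
i=1 t=4 v=9: → [4,6); WM=2
i=2 t=7 v=1: → [7,9); WM=2
i=3 t=10 v=1: → [10,12); WM=8
i=4 t=10 v=2: → [10,12); WM=8
i=5 t=12 v=3: → [12,14); WM=10
i=6 t=2 v=2: DROP (t<10-1); WM=10
i=7 t=12 v=8: → [12,14); WM=10
i=8 t=11 v=9: → [10,14); WM=10
i=9 t=12 v=8: → [10,14); WM=10
i=10 t=12 v=9: → [10,14); WM=10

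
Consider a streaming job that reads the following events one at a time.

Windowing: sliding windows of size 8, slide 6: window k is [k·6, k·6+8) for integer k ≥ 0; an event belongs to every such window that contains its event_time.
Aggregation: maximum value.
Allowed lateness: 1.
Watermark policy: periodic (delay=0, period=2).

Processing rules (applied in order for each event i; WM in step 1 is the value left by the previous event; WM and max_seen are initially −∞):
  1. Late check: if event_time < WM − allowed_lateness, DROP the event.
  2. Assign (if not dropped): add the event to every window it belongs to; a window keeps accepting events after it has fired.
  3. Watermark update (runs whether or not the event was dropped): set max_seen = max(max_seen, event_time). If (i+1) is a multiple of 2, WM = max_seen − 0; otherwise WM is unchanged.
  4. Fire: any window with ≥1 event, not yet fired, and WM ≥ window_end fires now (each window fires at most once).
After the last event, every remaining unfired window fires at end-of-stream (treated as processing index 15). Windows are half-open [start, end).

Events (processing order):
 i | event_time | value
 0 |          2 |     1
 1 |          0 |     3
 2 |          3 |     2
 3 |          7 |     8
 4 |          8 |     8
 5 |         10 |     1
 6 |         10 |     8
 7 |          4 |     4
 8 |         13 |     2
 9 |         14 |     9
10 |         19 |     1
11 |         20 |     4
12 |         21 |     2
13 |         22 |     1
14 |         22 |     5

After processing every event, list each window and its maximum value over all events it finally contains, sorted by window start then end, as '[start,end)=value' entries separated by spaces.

[0,8)=8 [6,14)=8 [12,20)=9 [18,26)=5

i=0 t=2 v=1: → [0,8); WM=−∞
i=1 t=0 v=3: → [0,8); WM=2
i=2 t=3 v=2: → [0,8); WM=2
i=3 t=7 v=8: → [6,14),[0,8); WM=7
i=4 t=8 v=8: → [6,14); WM=7
i=5 t=10 v=1: → [6,14); WM=10; [0,8) fires=8
i=6 t=10 v=8: → [6,14); WM=10
i=7 t=4 v=4: DROP (t<10-1); WM=10
i=8 t=13 v=2: → [12,20),[6,14); WM=10
i=9 t=14 v=9: → [12,20); WM=14; [6,14) fires=8
i=10 t=19 v=1: → [18,26),[12,20); WM=14
i=11 t=20 v=4: → [18,26); WM=20; [12,20) fires=9
i=12 t=21 v=2: → [18,26); WM=20
i=13 t=22 v=1: → [18,26); WM=22
i=14 t=22 v=5: → [18,26); WM=22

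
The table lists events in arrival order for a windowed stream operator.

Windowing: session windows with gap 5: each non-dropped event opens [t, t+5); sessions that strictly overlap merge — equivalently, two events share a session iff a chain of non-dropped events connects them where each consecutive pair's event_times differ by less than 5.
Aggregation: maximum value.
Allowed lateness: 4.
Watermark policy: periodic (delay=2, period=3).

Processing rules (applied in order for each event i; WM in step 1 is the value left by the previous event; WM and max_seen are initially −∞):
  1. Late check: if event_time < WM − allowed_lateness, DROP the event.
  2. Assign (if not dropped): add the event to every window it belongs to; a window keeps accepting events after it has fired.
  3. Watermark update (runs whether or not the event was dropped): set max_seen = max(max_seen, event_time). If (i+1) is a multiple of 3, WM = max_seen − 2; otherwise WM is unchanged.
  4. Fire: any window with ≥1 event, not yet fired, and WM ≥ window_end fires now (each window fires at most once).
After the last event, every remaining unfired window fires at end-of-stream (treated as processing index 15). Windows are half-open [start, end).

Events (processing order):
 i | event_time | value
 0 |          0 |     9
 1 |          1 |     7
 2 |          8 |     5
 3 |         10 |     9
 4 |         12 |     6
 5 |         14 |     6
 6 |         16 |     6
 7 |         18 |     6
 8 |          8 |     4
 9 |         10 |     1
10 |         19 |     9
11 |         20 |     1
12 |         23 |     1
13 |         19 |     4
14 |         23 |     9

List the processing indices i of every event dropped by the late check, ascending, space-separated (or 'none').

9

i=0 t=0 v=9: → [0,5); WM=−∞
i=1 t=1 v=7: → [0,6); WM=−∞
i=2 t=8 v=5: → [8,13); WM=6
i=3 t=10 v=9: → [8,15); WM=6
i=4 t=12 v=6: → [8,17); WM=6
i=5 t=14 v=6: → [8,19); WM=12
i=6 t=16 v=6: → [8,21); WM=12
i=7 t=18 v=6: → [8,23); WM=12
i=8 t=8 v=4: → [8,23); WM=16
i=9 t=10 v=1: DROP (t<16-4); WM=16
i=10 t=19 v=9: → [8,24); WM=16
i=11 t=20 v=1: → [8,25); WM=18
i=12 t=23 v=1: → [8,28); WM=18
i=13 t=19 v=4: → [8,28); WM=18
i=14 t=23 v=9: → [8,28); WM=21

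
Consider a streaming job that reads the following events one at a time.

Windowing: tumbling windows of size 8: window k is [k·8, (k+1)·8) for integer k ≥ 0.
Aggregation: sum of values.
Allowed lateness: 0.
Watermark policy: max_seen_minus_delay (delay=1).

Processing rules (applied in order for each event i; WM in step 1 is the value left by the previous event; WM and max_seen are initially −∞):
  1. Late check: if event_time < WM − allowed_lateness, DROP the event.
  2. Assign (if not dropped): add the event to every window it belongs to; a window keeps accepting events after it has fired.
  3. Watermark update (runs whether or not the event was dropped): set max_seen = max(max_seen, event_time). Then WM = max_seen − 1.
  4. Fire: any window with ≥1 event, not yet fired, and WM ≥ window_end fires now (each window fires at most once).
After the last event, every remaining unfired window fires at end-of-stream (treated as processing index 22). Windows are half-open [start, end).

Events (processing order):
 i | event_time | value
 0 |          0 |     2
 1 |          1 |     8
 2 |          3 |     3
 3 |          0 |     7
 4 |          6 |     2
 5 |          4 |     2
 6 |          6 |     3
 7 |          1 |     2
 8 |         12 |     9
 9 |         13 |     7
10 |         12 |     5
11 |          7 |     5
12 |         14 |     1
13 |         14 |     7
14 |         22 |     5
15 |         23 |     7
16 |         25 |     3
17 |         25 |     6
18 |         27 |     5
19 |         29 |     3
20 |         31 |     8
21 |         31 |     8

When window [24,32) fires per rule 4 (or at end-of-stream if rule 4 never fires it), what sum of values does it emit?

i=0 t=0 v=2: → [0,8); WM=-1
i=1 t=1 v=8: → [0,8); WM=0
i=2 t=3 v=3: → [0,8); WM=2
i=3 t=0 v=7: DROP (t<2-0); WM=2
i=4 t=6 v=2: → [0,8); WM=5
i=5 t=4 v=2: DROP (t<5-0); WM=5
i=6 t=6 v=3: → [0,8); WM=5
i=7 t=1 v=2: DROP (t<5-0); WM=5
i=8 t=12 v=9: → [8,16); WM=11; [0,8) fires=18
i=9 t=13 v=7: → [8,16); WM=12
i=10 t=12 v=5: → [8,16); WM=12
i=11 t=7 v=5: DROP (t<12-0); WM=12
i=12 t=14 v=1: → [8,16); WM=13
i=13 t=14 v=7: → [8,16); WM=13
i=14 t=22 v=5: → [16,24); WM=21; [8,16) fires=29
i=15 t=23 v=7: → [16,24); WM=22
i=16 t=25 v=3: → [24,32); WM=24; [16,24) fires=12
i=17 t=25 v=6: → [24,32); WM=24
i=18 t=27 v=5: → [24,32); WM=26
i=19 t=29 v=3: → [24,32); WM=28
i=20 t=31 v=8: → [24,32); WM=30
i=21 t=31 v=8: → [24,32); WM=30

33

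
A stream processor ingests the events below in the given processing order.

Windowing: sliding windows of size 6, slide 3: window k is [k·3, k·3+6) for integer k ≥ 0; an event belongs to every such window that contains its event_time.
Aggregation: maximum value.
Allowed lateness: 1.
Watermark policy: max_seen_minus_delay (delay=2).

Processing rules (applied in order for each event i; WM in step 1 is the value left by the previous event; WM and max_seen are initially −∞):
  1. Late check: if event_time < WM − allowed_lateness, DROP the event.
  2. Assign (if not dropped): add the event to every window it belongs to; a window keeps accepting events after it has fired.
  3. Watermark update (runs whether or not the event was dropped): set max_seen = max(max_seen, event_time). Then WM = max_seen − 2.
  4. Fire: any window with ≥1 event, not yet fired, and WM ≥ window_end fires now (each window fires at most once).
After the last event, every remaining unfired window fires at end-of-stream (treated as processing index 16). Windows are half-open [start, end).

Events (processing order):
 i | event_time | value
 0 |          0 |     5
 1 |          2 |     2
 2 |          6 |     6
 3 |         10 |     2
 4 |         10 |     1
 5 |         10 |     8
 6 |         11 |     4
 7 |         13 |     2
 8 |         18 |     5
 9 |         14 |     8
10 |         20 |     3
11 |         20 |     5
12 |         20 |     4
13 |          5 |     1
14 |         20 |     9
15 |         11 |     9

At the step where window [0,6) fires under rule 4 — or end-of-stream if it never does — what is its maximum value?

5

i=0 t=0 v=5: → [0,6); WM=-2
i=1 t=2 v=2: → [0,6); WM=0
i=2 t=6 v=6: → [6,12),[3,9); WM=4
i=3 t=10 v=2: → [9,15),[6,12); WM=8; [0,6) fires=5
i=4 t=10 v=1: → [9,15),[6,12); WM=8
i=5 t=10 v=8: → [9,15),[6,12); WM=8
i=6 t=11 v=4: → [9,15),[6,12); WM=9; [3,9) fires=6
i=7 t=13 v=2: → [12,18),[9,15); WM=11
i=8 t=18 v=5: → [18,24),[15,21); WM=16; [6,12) fires=8 [9,15) fires=8
i=9 t=14 v=8: DROP (t<16-1); WM=16
i=10 t=20 v=3: → [18,24),[15,21); WM=18; [12,18) fires=2
i=11 t=20 v=5: → [18,24),[15,21); WM=18
i=12 t=20 v=4: → [18,24),[15,21); WM=18
i=13 t=5 v=1: DROP (t<18-1); WM=18
i=14 t=20 v=9: → [18,24),[15,21); WM=18
i=15 t=11 v=9: DROP (t<18-1); WM=18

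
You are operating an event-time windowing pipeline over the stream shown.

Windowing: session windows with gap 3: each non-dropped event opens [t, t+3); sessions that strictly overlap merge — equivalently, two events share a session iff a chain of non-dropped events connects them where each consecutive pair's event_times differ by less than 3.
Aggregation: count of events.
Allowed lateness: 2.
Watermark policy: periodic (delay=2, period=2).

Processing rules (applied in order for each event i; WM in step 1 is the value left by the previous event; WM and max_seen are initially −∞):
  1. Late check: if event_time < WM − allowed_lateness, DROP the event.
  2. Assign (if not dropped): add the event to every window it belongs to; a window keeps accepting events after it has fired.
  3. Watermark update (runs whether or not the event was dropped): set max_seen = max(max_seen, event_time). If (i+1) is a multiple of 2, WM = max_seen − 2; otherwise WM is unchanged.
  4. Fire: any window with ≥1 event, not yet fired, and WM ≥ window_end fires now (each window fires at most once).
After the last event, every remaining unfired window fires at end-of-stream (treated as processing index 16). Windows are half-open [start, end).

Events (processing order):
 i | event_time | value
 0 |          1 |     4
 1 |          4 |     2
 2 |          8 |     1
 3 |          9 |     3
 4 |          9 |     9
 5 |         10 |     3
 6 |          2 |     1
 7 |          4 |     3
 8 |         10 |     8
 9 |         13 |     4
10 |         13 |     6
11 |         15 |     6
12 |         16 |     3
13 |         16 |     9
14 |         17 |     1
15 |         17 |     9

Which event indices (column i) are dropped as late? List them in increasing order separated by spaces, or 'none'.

i=0 t=1 v=4: → [1,4); WM=−∞
i=1 t=4 v=2: → [4,7); WM=2
i=2 t=8 v=1: → [8,11); WM=2
i=3 t=9 v=3: → [8,12); WM=7
i=4 t=9 v=9: → [8,12); WM=7
i=5 t=10 v=3: → [8,13); WM=8
i=6 t=2 v=1: DROP (t<8-2); WM=8
i=7 t=4 v=3: DROP (t<8-2); WM=8
i=8 t=10 v=8: → [8,13); WM=8
i=9 t=13 v=4: → [13,16); WM=11
i=10 t=13 v=6: → [13,16); WM=11
i=11 t=15 v=6: → [13,18); WM=13
i=12 t=16 v=3: → [13,19); WM=13
i=13 t=16 v=9: → [13,19); WM=14
i=14 t=17 v=1: → [13,20); WM=14
i=15 t=17 v=9: → [13,20); WM=15

6 7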